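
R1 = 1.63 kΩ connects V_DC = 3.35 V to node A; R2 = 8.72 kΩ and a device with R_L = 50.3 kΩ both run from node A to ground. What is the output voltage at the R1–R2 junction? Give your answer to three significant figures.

V_out ≈ 2.75 V

The load sits in parallel with R2, giving an effective lower resistance R2' = R2·R_L/(R2+R_L) = 7.432 kΩ.
Now apply the divider: V_out = 3.35 × 0.8201 = 2.747 V.
(Unloaded it would be 2.82 V; the load pulls it down.)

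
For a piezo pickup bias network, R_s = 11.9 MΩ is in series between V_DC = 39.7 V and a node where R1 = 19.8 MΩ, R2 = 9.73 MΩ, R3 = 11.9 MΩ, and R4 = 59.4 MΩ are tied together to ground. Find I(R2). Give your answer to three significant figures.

Parallel bank: R_p = 1/(1/19.8 + 1/9.73 + 1/11.9 + 1/59.4) = 3.935 MΩ.
V_A = 39.7 × 3.935/15.83 = 9.865 V.
Branch current I = V_A/R2 = 9.865/9.73 = 1.014 µA.

I ≈ 1.01 µA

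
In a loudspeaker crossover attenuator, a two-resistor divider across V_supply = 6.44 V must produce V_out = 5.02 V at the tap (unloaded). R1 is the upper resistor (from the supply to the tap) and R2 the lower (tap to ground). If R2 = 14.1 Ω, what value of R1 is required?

R1 ≈ 3.99 Ω

Required fraction k = V_out/V_supply = 0.7795.
Rearranging, R1 = R2·(1−k)/k = 14.1 × 0.2829 = 3.988 Ω.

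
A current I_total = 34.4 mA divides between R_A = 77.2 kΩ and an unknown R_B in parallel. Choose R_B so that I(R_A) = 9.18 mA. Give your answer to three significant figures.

The fraction through R_A equals R_B/(R_A+R_B).
9.18/34.4 = R_B/(R_A + R_B) → R_B = R_A · (0.2669)/(1 − 0.2669) = 77.2 × 0.3640 = 28.10 kΩ.

R_B ≈ 28.1 kΩ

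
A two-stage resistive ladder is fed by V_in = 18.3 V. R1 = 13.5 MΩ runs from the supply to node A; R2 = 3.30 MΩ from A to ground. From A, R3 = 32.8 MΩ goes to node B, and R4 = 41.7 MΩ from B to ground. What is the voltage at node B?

Node A sees R2 in parallel with the series input of stage 2, R3 + R4 = 74.50 MΩ.
R2 ‖ (R3+R4) = 3.160 MΩ.
So V_A = 18.3 × 0.1897 = 3.471 V.
V_B = V_A × 0.5597 = 1.943 V.

V_B ≈ 1.94 V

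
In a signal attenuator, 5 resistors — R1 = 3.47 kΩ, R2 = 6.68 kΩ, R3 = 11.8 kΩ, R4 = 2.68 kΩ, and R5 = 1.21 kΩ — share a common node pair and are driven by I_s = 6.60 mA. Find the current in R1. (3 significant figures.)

I ≈ 1.10 mA

ΣG = 1/3.47 + 1/6.68 + 1/11.8 + 1/2.68 + 1/1.21 = 1.722.
By the current-divider rule, I = I_s · G_k/ΣG = 6.60 × 0.1673 = 1.104 mA.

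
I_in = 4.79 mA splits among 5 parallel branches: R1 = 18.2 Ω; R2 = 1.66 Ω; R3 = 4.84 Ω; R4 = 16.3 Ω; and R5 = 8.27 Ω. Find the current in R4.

Total conductance ΣG = 1/18.2 + 1/1.66 + 1/4.84 + 1/16.3 + 1/8.27 = 1.046 (units of 1/Ω).
Current divider: I(R4) = I_in · G_k/ΣG = 4.79 × (0.06135/1.046) = 4.79 × 0.05864 = 0.2809 mA.

I ≈ 0.281 mA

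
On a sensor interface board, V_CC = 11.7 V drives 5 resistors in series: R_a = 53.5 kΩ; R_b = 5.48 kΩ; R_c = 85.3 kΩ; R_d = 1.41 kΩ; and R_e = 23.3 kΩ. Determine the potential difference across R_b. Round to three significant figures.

V ≈ 0.379 V

ΣR = 53.5 + 5.48 + 85.3 + 1.41 + 23.3 = 169.0 kΩ.
By the voltage-divider rule, V = 11.7 × 5.480/169.0 = 0.3794 V.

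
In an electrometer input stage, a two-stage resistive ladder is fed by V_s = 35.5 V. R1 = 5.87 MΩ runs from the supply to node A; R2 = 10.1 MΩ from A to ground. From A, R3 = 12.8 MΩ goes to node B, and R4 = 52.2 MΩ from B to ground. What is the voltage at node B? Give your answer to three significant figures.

V_B ≈ 17.1 V

The second stage (R3 + R4 = 65.00 MΩ) loads node A in parallel with R2.
Effective lower resistance at A: R2 ‖ 65.00 = 8.742 MΩ.
V_A = 35.5 × 8.742/(5.87 + 8.742) = 21.24 V.
V_B = V_A × 0.8031 = 17.06 V.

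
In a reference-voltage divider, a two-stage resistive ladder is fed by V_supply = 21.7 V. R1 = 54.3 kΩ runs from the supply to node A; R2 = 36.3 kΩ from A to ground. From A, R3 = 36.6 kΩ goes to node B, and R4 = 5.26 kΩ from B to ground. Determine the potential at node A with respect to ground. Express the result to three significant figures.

V_A ≈ 5.72 V

The second stage (R3 + R4 = 41.86 kΩ) loads node A in parallel with R2.
R2 ‖ (R3+R4) = 19.44 kΩ.
So V_A = 21.7 × 0.2636 = 5.721 V.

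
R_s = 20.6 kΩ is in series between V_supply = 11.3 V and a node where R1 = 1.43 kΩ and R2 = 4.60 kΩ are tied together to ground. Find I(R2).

Parallel bank: R_p = 1/(1/1.43 + 1/4.60) = 1.091 kΩ.
V_A = 11.3 × 1.091/21.69 = 0.5683 V.
I(R2) = V_A / R2 = 0.5683/4.60 = 0.1235 mA.

I ≈ 0.124 mA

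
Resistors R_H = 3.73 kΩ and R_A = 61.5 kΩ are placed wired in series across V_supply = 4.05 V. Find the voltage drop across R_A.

V ≈ 3.82 V

Total series resistance ΣR = 3.73 + 61.5 = 65.23 kΩ.
By the voltage-divider rule, V = 4.05 × 61.50/65.23 = 3.818 V.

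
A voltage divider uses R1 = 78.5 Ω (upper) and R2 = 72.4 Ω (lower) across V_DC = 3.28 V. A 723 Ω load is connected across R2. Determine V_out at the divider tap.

First combine the lower leg with the load: R2 ‖ R_L = 65.81 Ω.
Now apply the divider: V_out = 3.28 × 0.4560 = 1.496 V.
(Unloaded it would be 1.57 V; the load pulls it down.)

V_out ≈ 1.50 V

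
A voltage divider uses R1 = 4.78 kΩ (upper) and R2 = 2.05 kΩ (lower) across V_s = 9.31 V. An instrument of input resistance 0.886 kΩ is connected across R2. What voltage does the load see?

The load sits in parallel with R2, giving an effective lower resistance R2' = R2·R_L/(R2+R_L) = 0.6186 kΩ.
Voltage divider with the loaded lower leg: V_out = 9.31 × 0.6186/(4.78 + 0.6186) = 9.31 × 0.1146 = 1.067 V.
(Unloaded it would be 2.79 V; the load pulls it down.)

V_out ≈ 1.07 V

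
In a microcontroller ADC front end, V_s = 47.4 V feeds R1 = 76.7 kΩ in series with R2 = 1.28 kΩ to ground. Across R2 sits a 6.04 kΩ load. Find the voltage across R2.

The load sits in parallel with R2, giving an effective lower resistance R2' = R2·R_L/(R2+R_L) = 1.056 kΩ.
Now apply the divider: V_out = 47.4 × 0.01358 = 0.6438 V.

V_out ≈ 0.644 V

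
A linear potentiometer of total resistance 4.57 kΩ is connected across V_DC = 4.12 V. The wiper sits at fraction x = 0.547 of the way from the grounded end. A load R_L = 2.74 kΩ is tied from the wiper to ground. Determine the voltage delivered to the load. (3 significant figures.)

Split the track: R_lower = x·R_p = 2.500 kΩ, R_upper = (1−x)·R_p = 2.070 kΩ.
R_L loads the lower segment: effective lower R = 1.307 kΩ.
V_out = 4.12 × 1.307/(2.070 + 1.307) = 1.595 V.
(Unloaded: V_out = x·V_DC = 2.25 V.)

V_out ≈ 1.59 V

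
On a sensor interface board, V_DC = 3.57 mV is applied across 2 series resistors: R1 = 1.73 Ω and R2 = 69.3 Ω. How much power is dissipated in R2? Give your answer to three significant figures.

P ≈ 0.175 µW

ΣR = 71.03 Ω → I = 3.57/71.03 = 0.05026 mA.
P(R2) = I²·R2 = (0.05026)² × 69.3 = 0.1751 µW.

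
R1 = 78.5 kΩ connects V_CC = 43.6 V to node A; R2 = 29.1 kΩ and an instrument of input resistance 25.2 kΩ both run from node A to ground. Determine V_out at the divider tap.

First combine the lower leg with the load: R2 ‖ R_L = 13.50 kΩ.
Now apply the divider: V_out = 43.6 × 0.1468 = 6.400 V.

V_out ≈ 6.40 V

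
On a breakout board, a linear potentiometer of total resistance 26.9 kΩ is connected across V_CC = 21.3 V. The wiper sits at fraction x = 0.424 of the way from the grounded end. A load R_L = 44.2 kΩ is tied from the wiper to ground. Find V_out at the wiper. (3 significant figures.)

V_out ≈ 7.86 V

The pot divides into 15.49 kΩ above the wiper and 11.41 kΩ below.
R_L loads the lower segment: effective lower R = 9.066 kΩ.
Then V_out = V_CC · 9.066/(15.49 + 9.066) = 7.863 V.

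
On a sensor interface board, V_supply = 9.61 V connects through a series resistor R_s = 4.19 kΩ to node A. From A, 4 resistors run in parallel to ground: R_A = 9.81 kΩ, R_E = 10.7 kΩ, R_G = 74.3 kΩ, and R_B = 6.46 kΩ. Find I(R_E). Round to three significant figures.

I ≈ 0.356 mA

Combine the parallel branches: R_p = (1/9.81 + 1/10.7 + 1/74.3 + 1/6.46)⁻¹ = 2.750 kΩ.
V_A by voltage divider: V_A = 9.61 × 2.750/(4.19 + 2.750) = 3.808 V.
Branch current I = V_A/R_E = 3.808/10.7 = 0.3559 mA.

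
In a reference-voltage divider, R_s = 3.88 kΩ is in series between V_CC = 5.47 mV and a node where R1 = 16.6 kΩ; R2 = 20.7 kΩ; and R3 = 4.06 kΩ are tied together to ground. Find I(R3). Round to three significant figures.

Parallel bank: R_p = 1/(1/16.6 + 1/20.7 + 1/4.06) = 2.818 kΩ.
V_A by voltage divider: V_A = 5.47 × 2.818/(3.88 + 2.818) = 2.301 mV.
I(R3) = V_A / R3 = 2.301/4.06 = 0.5668 µA.
(Equivalently: I_total = 0.8167 µA, then current-divider fraction G_k/ΣG = 0.6941.)

I ≈ 0.567 µA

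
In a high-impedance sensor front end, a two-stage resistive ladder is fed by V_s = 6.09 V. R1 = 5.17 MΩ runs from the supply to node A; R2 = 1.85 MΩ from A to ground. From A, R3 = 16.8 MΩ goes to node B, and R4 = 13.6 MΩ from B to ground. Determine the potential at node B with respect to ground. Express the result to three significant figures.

The second stage (R3 + R4 = 30.40 MΩ) loads node A in parallel with R2.
R2 ‖ (R3+R4) = 1.744 MΩ.
First divider: V_A = V_s · 1.744/(5.17 + 1.744) = 1.536 V.
Stage 2 is unloaded, so V_B = V_A · R4/(R3+R4) = 1.536 × 13.6/30.40 = 0.6872 V.

V_B ≈ 0.687 V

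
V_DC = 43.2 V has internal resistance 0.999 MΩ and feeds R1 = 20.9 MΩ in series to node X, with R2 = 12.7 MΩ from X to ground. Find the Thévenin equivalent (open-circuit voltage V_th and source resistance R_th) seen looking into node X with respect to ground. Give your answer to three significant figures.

R1' = 0.999 + 20.9 = 21.90 MΩ (source resistance + R1).
With X open, the divider is unloaded: V_th = 43.2 × 12.7/34.60 = 15.86 V.
With V_DC suppressed (replaced by a short), R_th = R1' ‖ R2 = (21.90 × 12.7)/(21.90 + 12.7) = 8.038 MΩ.

V_th ≈ 15.9 V, R_th ≈ 8.04 MΩ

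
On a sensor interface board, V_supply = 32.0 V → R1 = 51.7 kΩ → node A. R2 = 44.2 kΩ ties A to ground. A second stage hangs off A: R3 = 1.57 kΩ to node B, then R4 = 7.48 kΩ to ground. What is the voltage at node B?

V_B ≈ 3.36 V

The second stage (R3 + R4 = 9.050 kΩ) loads node A in parallel with R2.
R2 ‖ (R3+R4) = 7.512 kΩ.
So V_A = 32.0 × 0.1269 = 4.060 V.
Then the unloaded second divider: V_B = V_A × R4/(R3+R4) = 4.060 × 0.8265 = 3.355 V.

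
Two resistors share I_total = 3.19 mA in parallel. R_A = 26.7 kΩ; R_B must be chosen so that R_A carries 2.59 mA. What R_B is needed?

The fraction through R_A equals R_B/(R_A+R_B).
With f = 0.8119, R_B = R_A · f/(1−f) = 26.7 × 4.317 = 115.3 kΩ.

R_B ≈ 115 kΩ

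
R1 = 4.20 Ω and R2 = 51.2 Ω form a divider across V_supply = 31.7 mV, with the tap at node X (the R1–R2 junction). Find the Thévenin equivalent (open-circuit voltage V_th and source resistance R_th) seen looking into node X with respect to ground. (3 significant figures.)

V_th ≈ 29.3 mV, R_th ≈ 3.88 Ω

Open-circuit (no load on X): V_th = V_supply · R2/(R1 + R2) = 31.7 × 51.2/(4.200 + 51.2) = 29.30 mV.
With V_supply suppressed (replaced by a short), R_th = R1 ‖ R2 = (4.200 × 51.2)/(4.200 + 51.2) = 3.882 Ω.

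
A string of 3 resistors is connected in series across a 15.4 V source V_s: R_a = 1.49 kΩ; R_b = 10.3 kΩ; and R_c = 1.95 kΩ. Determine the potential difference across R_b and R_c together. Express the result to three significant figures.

ΣR = 1.49 + 10.3 + 1.95 = 13.74 kΩ.
R_{R_b..R_c} = 10.3 + 1.95 = 12.25 kΩ.
V = V_s · R/ΣR = 15.4 × 0.8916 = 13.73 V.

V ≈ 13.7 V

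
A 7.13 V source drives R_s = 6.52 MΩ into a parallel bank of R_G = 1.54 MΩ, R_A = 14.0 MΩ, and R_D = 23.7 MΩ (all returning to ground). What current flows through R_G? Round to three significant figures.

I ≈ 0.775 µA

Combine the parallel branches: R_p = (1/1.54 + 1/14.0 + 1/23.7)⁻¹ = 1.311 MΩ.
V_A = 7.13 × 1.311/7.831 = 1.193 V.
I(R_G) = V_A / R_G = 1.193/1.54 = 0.7749 µA.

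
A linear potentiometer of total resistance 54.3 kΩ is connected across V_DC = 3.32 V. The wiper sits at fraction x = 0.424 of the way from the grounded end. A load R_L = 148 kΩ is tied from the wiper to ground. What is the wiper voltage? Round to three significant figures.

Lower segment x·R_p = 23.02 kΩ; upper segment (1−x)·R_p = 31.28 kΩ.
Lower segment in parallel with the load: 23.02 ‖ 148 = 19.92 kΩ.
Loaded-divider output: V_out = 3.32 × 0.3891 = 1.292 V.
(Unloaded: V_out = x·V_DC = 1.41 V.)

V_out ≈ 1.29 V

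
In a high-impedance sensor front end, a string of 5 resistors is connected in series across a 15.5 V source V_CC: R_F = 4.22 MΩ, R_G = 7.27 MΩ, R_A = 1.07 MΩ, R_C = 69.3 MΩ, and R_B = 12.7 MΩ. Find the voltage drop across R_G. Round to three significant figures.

V ≈ 1.19 V

Series total: ΣR = 4.22 + 7.27 + 1.07 + 69.3 + 12.7 = 94.56 MΩ.
Voltage divider: V = V_CC · (7.270 / 94.56) = 15.5 × 0.07688 = 1.192 V.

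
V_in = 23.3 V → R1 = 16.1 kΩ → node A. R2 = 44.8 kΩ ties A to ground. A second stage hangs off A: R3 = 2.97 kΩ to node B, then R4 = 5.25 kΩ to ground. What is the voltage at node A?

Node A sees R2 in parallel with the series input of stage 2, R3 + R4 = 8.220 kΩ.
Effective lower resistance at A: R2 ‖ 8.220 = 6.946 kΩ.
First divider: V_A = V_in · 6.946/(16.1 + 6.946) = 7.022 V.

V_A ≈ 7.02 V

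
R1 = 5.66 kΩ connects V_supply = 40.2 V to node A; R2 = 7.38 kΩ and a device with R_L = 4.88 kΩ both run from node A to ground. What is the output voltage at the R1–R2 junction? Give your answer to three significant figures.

R2 ‖ R_L = (7.38 × 4.88)/(7.38 + 4.88) = 2.938 kΩ.
Then V_out = V_supply · R2'/(R1 + R2') = 40.2 × 2.938/8.598 = 13.74 V.

V_out ≈ 13.7 V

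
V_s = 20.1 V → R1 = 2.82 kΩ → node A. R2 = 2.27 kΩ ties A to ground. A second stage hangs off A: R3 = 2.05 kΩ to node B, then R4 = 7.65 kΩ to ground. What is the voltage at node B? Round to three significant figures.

V_B ≈ 6.26 V

Looking into the second stage from A: R3 + R4 = 9.700 kΩ appears in parallel with R2.
Effective lower resistance at A: R2 ‖ 9.700 = 1.840 kΩ.
V_A = 20.1 × 1.840/(2.82 + 1.840) = 7.935 V.
Then the unloaded second divider: V_B = V_A × R4/(R3+R4) = 7.935 × 0.7887 = 6.258 V.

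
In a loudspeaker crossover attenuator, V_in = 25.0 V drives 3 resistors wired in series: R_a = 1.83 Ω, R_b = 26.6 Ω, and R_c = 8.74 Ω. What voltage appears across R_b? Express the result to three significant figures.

V ≈ 17.9 V

Series total: ΣR = 1.83 + 26.6 + 8.74 = 37.17 Ω.
V = V_in · R/ΣR = 25.0 × 0.7156 = 17.89 V.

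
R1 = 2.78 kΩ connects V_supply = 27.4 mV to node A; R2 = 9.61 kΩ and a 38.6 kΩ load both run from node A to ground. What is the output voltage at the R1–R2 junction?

R2 ‖ R_L = (9.61 × 38.6)/(9.61 + 38.6) = 7.694 kΩ.
Then V_out = V_supply · R2'/(R1 + R2') = 27.4 × 7.694/10.47 = 20.13 mV.

V_out ≈ 20.1 mV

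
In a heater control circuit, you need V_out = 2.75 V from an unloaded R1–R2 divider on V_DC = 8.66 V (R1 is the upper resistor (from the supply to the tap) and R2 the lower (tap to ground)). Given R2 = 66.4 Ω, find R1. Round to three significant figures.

Required fraction k = V_out/V_DC = 0.3176.
So R1 = R2 · (V_DC/V_out − 1) = 66.4 × (8.66/2.75 − 1) = 66.4 × 2.149 = 142.7 Ω.

R1 ≈ 143 Ω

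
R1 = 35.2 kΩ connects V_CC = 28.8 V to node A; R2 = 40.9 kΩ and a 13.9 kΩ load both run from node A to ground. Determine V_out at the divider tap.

V_out ≈ 6.56 V

The load sits in parallel with R2, giving an effective lower resistance R2' = R2·R_L/(R2+R_L) = 10.37 kΩ.
Voltage divider with the loaded lower leg: V_out = 28.8 × 10.37/(35.2 + 10.37) = 28.8 × 0.2276 = 6.556 V.
(Unloaded it would be 15.5 V; the load pulls it down.)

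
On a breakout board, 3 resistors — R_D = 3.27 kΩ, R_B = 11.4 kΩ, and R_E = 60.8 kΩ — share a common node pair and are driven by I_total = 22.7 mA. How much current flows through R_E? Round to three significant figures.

Total conductance ΣG = 1/3.27 + 1/11.4 + 1/60.8 = 0.4100 (units of 1/kΩ).
Current divider: I(R_E) = I_total · G_k/ΣG = 22.7 × (0.01645/0.4100) = 22.7 × 0.04012 = 0.9107 mA.

I ≈ 0.911 mA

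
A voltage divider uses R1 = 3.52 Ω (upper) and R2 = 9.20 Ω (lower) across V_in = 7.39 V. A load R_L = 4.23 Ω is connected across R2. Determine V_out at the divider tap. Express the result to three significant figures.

The load sits in parallel with R2, giving an effective lower resistance R2' = R2·R_L/(R2+R_L) = 2.898 Ω.
Now apply the divider: V_out = 7.39 × 0.4515 = 3.337 V.

V_out ≈ 3.34 V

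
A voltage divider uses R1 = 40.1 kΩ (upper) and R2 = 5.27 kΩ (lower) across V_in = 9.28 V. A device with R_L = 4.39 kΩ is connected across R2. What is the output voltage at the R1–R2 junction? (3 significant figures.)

First combine the lower leg with the load: R2 ‖ R_L = 2.395 kΩ.
Now apply the divider: V_out = 9.28 × 0.05636 = 0.5230 V.
(Unloaded it would be 1.08 V; the load pulls it down.)

V_out ≈ 0.523 V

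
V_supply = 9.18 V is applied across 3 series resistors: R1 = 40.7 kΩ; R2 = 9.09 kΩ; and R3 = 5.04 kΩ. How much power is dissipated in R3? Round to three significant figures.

P ≈ 0.141 mW

Series current I = V_supply/ΣR = 9.18/54.83 = 0.1674 mA.
V(R3) = I·R = 0.8438 V; P = V·I = 0.8438 × 0.1674 = 0.1413 mW.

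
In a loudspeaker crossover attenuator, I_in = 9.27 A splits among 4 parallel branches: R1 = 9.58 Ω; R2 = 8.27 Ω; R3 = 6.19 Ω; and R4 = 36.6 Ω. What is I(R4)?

I ≈ 0.612 A

Conductances: ΣG = 1/9.58 + 1/8.27 + 1/6.19 + 1/36.6 = 0.4142 (1/Ω).
R4 takes the fraction G_k/ΣG = 0.02732/0.4142 = 0.06597, so I = 9.27 × 0.06597 = 0.6115 A.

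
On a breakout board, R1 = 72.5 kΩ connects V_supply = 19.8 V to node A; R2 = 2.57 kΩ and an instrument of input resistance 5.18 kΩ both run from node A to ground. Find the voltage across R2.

V_out ≈ 0.458 V

R2 ‖ R_L = (2.57 × 5.18)/(2.57 + 5.18) = 1.718 kΩ.
Then V_out = V_supply · R2'/(R1 + R2') = 19.8 × 1.718/74.22 = 0.4583 V.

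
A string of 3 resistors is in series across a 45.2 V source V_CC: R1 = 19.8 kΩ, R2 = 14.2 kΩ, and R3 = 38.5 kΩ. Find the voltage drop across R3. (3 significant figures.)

ΣR = 19.8 + 14.2 + 38.5 = 72.50 kΩ.
Voltage divider: V = V_CC · (38.50 / 72.50) = 45.2 × 0.5310 = 24.00 V.

V ≈ 24.0 V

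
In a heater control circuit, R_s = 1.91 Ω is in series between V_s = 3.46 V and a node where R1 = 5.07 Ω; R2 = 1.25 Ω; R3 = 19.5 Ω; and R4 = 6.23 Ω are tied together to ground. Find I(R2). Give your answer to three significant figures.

I ≈ 0.836 A

Combine the parallel branches: R_p = (1/5.07 + 1/1.25 + 1/19.5 + 1/6.23)⁻¹ = 0.8271 Ω.
V_A = 3.46 × 0.8271/2.737 = 1.046 V.
Branch current I = V_A/R2 = 1.046/1.25 = 0.8364 A.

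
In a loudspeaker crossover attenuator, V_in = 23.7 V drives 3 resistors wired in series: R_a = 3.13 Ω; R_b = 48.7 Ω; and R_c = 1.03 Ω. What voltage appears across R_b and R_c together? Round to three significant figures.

ΣR = 3.13 + 48.7 + 1.03 = 52.86 Ω.
R_{R_b..R_c} = 48.7 + 1.03 = 49.73 Ω.
Voltage divider: V = V_in · (49.73 / 52.86) = 23.7 × 0.9408 = 22.30 V.

V ≈ 22.3 V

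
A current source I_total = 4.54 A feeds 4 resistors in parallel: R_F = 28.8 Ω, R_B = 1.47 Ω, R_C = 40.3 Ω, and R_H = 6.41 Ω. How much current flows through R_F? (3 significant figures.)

ΣG = 1/28.8 + 1/1.47 + 1/40.3 + 1/6.41 = 0.8958.
By the current-divider rule, I = I_total · G_k/ΣG = 4.54 × 0.03876 = 0.1760 A.

I ≈ 0.176 A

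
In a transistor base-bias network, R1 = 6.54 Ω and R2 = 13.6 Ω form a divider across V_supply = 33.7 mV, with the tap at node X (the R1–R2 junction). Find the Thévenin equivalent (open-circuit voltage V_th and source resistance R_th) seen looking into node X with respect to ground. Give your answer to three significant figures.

Open-circuit (no load on X): V_th = V_supply · R2/(R1 + R2) = 33.7 × 13.6/(6.540 + 13.6) = 22.76 mV.
Zeroing V_supply shorts the top of R1 to ground, so R_th = R1 ‖ R2 = 4.416 Ω.

V_th ≈ 22.8 mV, R_th ≈ 4.42 Ω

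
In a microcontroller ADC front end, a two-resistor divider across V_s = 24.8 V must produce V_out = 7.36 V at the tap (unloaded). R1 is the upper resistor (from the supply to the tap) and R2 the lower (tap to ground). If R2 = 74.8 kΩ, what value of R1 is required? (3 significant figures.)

R1 ≈ 177 kΩ

The divider ratio is R2/(R1+R2) = 7.36/24.8 = 0.2968.
Rearranging, R1 = R2·(1−k)/k = 74.8 × 2.370 = 177.2 kΩ.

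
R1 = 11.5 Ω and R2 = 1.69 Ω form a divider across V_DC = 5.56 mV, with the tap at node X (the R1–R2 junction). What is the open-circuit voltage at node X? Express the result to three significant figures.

V_th is the unloaded tap voltage: V_DC · R2/(R1+R2) = 5.56 × 0.1281 = 0.7124 mV.

V_th ≈ 0.712 mV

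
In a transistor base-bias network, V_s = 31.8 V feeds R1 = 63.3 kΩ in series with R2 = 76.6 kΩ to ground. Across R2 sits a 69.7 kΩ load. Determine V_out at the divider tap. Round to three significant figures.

R2 ‖ R_L = (76.6 × 69.7)/(76.6 + 69.7) = 36.49 kΩ.
Voltage divider with the loaded lower leg: V_out = 31.8 × 36.49/(63.3 + 36.49) = 31.8 × 0.3657 = 11.63 V.

V_out ≈ 11.6 V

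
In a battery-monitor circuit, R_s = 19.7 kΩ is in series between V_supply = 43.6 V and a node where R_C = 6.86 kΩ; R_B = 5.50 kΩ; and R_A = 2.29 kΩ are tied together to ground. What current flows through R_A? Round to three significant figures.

Equivalent of the parallel group: R_p = 1.308 kΩ.
V_A by voltage divider: V_A = 43.6 × 1.308/(19.7 + 1.308) = 2.715 V.
Branch current I = V_A/R_A = 2.715/2.29 = 1.186 mA.

I ≈ 1.19 mA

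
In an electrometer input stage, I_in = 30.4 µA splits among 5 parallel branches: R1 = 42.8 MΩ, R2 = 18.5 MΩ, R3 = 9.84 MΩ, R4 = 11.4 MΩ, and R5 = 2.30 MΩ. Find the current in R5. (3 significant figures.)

Conductances: ΣG = 1/42.8 + 1/18.5 + 1/9.84 + 1/11.4 + 1/2.30 = 0.7015 (1/MΩ).
R5 takes the fraction G_k/ΣG = 0.4348/0.7015 = 0.6197, so I = 30.4 × 0.6197 = 18.84 µA.

I ≈ 18.8 µA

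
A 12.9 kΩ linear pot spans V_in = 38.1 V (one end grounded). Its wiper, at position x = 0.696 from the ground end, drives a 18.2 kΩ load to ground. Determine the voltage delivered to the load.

The pot divides into 3.922 kΩ above the wiper and 8.978 kΩ below.
Lower segment in parallel with the load: 8.978 ‖ 18.2 = 6.012 kΩ.
V_out = 38.1 × 6.012/(3.922 + 6.012) = 23.06 V.

V_out ≈ 23.1 V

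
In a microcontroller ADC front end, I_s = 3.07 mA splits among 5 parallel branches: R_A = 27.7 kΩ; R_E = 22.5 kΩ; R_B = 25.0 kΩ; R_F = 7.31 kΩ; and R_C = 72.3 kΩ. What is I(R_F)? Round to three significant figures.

Conductances: ΣG = 1/27.7 + 1/22.5 + 1/25.0 + 1/7.31 + 1/72.3 = 0.2712 (1/kΩ).
By the current-divider rule, I = I_s · G_k/ΣG = 3.07 × 0.5045 = 1.549 mA.

I ≈ 1.55 mA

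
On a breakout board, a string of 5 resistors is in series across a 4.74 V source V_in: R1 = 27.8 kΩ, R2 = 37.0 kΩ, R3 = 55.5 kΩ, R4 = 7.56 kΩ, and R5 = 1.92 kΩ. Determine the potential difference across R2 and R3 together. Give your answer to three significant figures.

ΣR = 27.8 + 37.0 + 55.5 + 7.56 + 1.92 = 129.8 kΩ.
R_{R2..R3} = 37.0 + 55.5 = 92.50 kΩ.
By the voltage-divider rule, V = 4.74 × 92.50/129.8 = 3.378 V.

V ≈ 3.38 V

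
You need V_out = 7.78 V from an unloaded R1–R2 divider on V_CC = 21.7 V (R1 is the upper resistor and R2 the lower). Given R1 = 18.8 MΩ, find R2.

The divider ratio is R2/(R1+R2) = 7.78/21.7 = 0.3585.
Rearranging, R2 = R1·k/(1−k) = 18.8 × 0.5589 = 10.51 MΩ.

R2 ≈ 10.5 MΩ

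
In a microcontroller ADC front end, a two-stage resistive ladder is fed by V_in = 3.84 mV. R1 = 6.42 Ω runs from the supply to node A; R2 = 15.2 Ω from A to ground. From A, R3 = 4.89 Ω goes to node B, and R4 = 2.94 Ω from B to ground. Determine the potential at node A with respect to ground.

Node A sees R2 in parallel with the series input of stage 2, R3 + R4 = 7.830 Ω.
Effective lower resistance at A: R2 ‖ 7.830 = 5.168 Ω.
V_A = 3.84 × 5.168/(6.42 + 5.168) = 1.713 mV.

V_A ≈ 1.71 mV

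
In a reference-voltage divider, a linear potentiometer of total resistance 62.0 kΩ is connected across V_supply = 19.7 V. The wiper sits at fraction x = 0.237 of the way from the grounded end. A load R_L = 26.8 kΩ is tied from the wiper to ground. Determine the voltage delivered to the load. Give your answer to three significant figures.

V_out ≈ 3.29 V

The pot divides into 47.31 kΩ above the wiper and 14.69 kΩ below.
(x·R_p) ‖ R_L = 9.491 kΩ.
Then V_out = V_supply · 9.491/(47.31 + 9.491) = 3.292 V.
(Unloaded: V_out = x·V_supply = 4.67 V.)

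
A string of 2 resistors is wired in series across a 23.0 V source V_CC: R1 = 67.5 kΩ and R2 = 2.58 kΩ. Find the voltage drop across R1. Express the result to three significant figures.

Total series resistance ΣR = 67.5 + 2.58 = 70.08 kΩ.
By the voltage-divider rule, V = 23.0 × 67.50/70.08 = 22.15 V.

V ≈ 22.2 V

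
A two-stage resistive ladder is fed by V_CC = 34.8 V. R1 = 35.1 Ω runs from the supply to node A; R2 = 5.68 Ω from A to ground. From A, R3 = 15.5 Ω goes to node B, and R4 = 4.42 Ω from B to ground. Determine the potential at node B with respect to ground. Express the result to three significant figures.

V_B ≈ 0.864 V

Looking into the second stage from A: R3 + R4 = 19.92 Ω appears in parallel with R2.
R2 ‖ (R3+R4) = 4.420 Ω.
V_A = 34.8 × 4.420/(35.1 + 4.420) = 3.892 V.
Then the unloaded second divider: V_B = V_A × R4/(R3+R4) = 3.892 × 0.2219 = 0.8636 V.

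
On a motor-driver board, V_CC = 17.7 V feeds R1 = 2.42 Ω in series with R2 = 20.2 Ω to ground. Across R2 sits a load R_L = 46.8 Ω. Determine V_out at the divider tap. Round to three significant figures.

V_out ≈ 15.1 V

The load sits in parallel with R2, giving an effective lower resistance R2' = R2·R_L/(R2+R_L) = 14.11 Ω.
Voltage divider with the loaded lower leg: V_out = 17.7 × 14.11/(2.42 + 14.11) = 17.7 × 0.8536 = 15.11 V.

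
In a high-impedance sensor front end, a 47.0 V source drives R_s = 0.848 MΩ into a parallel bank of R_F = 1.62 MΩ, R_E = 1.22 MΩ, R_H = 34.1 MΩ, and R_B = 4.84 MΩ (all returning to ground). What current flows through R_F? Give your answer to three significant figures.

I ≈ 12.0 µA

Combine the parallel branches: R_p = (1/1.62 + 1/1.22 + 1/34.1 + 1/4.84)⁻¹ = 0.5978 MΩ.
V_A by voltage divider: V_A = 47.0 × 0.5978/(0.848 + 0.5978) = 19.43 V.
Branch current I = V_A/R_F = 19.43/1.62 = 12.00 µA.
(Check via current divider: I_total = 32.51 µA; share G_k/ΣG = 0.3690 → same result.)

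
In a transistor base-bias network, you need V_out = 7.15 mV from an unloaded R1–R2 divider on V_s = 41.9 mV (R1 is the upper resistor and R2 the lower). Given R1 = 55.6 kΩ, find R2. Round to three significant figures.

R2 ≈ 11.4 kΩ

The divider ratio is R2/(R1+R2) = 7.15/41.9 = 0.1706.
R2 = R1 · 0.1706/(1 − 0.1706) = 11.44 kΩ.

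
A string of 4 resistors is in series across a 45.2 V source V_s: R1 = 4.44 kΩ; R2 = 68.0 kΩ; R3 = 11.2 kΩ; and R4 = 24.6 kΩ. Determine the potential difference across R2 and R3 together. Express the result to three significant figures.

V ≈ 33.1 V

Total series resistance ΣR = 4.44 + 68.0 + 11.2 + 24.6 = 108.2 kΩ.
R_{R2..R3} = 68.0 + 11.2 = 79.20 kΩ.
Voltage divider: V = V_s · (79.20 / 108.2) = 45.2 × 0.7317 = 33.07 V.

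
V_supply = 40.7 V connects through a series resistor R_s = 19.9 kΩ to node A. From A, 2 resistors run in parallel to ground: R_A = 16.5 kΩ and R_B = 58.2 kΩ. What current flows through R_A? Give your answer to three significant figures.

I ≈ 0.968 mA

Combine the parallel branches: R_p = (1/16.5 + 1/58.2)⁻¹ = 12.86 kΩ.
V_A by voltage divider: V_A = 40.7 × 12.86/(19.9 + 12.86) = 15.97 V.
Branch current I = V_A/R_A = 15.97/16.5 = 0.9681 mA.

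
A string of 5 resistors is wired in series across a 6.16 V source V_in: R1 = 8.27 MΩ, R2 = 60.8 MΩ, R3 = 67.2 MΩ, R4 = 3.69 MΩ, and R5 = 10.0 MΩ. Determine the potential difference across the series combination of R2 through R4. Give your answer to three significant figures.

V ≈ 5.41 V

ΣR = 8.27 + 60.8 + 67.2 + 3.69 + 10.0 = 150.0 MΩ.
R_{R2..R4} = 60.8 + 67.2 + 3.69 = 131.7 MΩ.
V = V_in · R/ΣR = 6.16 × 0.8782 = 5.410 V.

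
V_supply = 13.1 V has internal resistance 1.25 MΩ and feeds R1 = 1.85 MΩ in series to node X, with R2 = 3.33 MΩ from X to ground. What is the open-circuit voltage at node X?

V_th ≈ 6.78 V

R1' = 1.25 + 1.85 = 3.100 MΩ (source resistance + R1).
Open-circuit (no load on X): V_th = V_supply · R2/(R1' + R2) = 13.1 × 3.33/(3.100 + 3.33) = 6.784 V.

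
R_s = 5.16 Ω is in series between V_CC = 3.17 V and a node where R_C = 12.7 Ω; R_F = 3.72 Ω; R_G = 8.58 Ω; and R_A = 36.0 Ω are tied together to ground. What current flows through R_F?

I ≈ 0.241 A

Combine the parallel branches: R_p = (1/12.7 + 1/3.72 + 1/8.58 + 1/36.0)⁻¹ = 2.033 Ω.
Node voltage V_A = V_CC · R_p/(R_s + R_p) = 3.17 × 0.2826 = 0.8960 V.
Branch current I = V_A/R_F = 0.8960/3.72 = 0.2408 A.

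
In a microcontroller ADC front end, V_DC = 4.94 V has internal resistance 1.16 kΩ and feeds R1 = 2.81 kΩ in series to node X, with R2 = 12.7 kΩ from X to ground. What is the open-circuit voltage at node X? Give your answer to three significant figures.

V_th ≈ 3.76 V

R1' = 1.16 + 2.81 = 3.970 kΩ (source resistance + R1).
Open-circuit (no load on X): V_th = V_DC · R2/(R1' + R2) = 4.94 × 12.7/(3.970 + 12.7) = 3.764 V.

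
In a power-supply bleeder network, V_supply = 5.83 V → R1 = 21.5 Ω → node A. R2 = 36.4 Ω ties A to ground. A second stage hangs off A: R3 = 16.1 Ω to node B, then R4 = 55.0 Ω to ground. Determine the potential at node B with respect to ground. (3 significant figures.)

Looking into the second stage from A: R3 + R4 = 71.10 Ω appears in parallel with R2.
Effective lower resistance at A: R2 ‖ 71.10 = 24.07 Ω.
V_A = 5.83 × 24.07/(21.5 + 24.07) = 3.080 V.
Stage 2 is unloaded, so V_B = V_A · R4/(R3+R4) = 3.080 × 55.0/71.10 = 2.382 V.

V_B ≈ 2.38 V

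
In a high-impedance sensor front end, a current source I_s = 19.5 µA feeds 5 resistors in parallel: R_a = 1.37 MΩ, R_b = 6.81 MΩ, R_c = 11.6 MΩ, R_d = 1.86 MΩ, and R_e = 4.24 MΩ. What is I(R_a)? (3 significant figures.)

I ≈ 8.20 µA

ΣG = 1/1.37 + 1/6.81 + 1/11.6 + 1/1.86 + 1/4.24 = 1.736.
R_a takes the fraction G_k/ΣG = 0.7299/1.736 = 0.4204, so I = 19.5 × 0.4204 = 8.197 µA.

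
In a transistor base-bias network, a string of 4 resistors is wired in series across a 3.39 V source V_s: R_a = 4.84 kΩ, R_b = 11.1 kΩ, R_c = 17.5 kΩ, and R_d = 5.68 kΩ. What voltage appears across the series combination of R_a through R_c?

V ≈ 2.90 V

ΣR = 4.84 + 11.1 + 17.5 + 5.68 = 39.12 kΩ.
R_{R_a..R_c} = 4.84 + 11.1 + 17.5 = 33.44 kΩ.
Voltage divider: V = V_s · (33.44 / 39.12) = 3.39 × 0.8548 = 2.898 V.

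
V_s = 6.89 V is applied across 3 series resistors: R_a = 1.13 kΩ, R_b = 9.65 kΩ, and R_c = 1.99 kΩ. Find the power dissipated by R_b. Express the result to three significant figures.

The common current is I = 6.89/12.77 = 0.5395 mA.
P = I²R = 0.2911 × 9.65 = 2.809 mW.

P ≈ 2.81 mW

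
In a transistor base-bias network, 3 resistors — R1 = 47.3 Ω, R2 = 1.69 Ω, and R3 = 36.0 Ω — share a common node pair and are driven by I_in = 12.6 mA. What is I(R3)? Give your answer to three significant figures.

ΣG = 1/47.3 + 1/1.69 + 1/36.0 = 0.6406.
R3 takes the fraction G_k/ΣG = 0.02778/0.6406 = 0.04336, so I = 12.6 × 0.04336 = 0.5463 mA.

I ≈ 0.546 mA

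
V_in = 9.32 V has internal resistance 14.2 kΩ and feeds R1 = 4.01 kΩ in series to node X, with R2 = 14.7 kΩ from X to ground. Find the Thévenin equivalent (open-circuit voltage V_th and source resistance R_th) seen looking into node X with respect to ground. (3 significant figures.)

V_th ≈ 4.16 V, R_th ≈ 8.13 kΩ

R1' = 14.2 + 4.01 = 18.21 kΩ (source resistance + R1).
Open-circuit (no load on X): V_th = V_in · R2/(R1' + R2) = 9.32 × 14.7/(18.21 + 14.7) = 4.163 V.
Zeroing V_in shorts the top of R1' to ground, so R_th = R1' ‖ R2 = 8.134 kΩ.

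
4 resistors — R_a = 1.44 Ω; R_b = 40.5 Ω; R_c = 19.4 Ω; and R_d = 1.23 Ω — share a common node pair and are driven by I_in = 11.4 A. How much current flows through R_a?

I ≈ 5.00 A

Total conductance ΣG = 1/1.44 + 1/40.5 + 1/19.4 + 1/1.23 = 1.584 (units of 1/Ω).
Current divider: I(R_a) = I_in · G_k/ΣG = 11.4 × (0.6944/1.584) = 11.4 × 0.4385 = 4.999 A.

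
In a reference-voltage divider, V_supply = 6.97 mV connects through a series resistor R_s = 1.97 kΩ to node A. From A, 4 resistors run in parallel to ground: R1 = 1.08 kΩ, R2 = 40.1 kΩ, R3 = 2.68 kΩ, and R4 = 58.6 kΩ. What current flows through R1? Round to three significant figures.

Parallel bank: R_p = 1/(1/1.08 + 1/40.1 + 1/2.68 + 1/58.6) = 0.7457 kΩ.
V_A = 6.97 × 0.7457/2.716 = 1.914 mV.
Branch current I = V_A/R1 = 1.914/1.08 = 1.772 µA.

I ≈ 1.77 µA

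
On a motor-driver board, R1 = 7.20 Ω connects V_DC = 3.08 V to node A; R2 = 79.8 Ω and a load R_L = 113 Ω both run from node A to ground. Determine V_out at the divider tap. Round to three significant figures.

First combine the lower leg with the load: R2 ‖ R_L = 46.77 Ω.
Voltage divider with the loaded lower leg: V_out = 3.08 × 46.77/(7.20 + 46.77) = 3.08 × 0.8666 = 2.669 V.

V_out ≈ 2.67 V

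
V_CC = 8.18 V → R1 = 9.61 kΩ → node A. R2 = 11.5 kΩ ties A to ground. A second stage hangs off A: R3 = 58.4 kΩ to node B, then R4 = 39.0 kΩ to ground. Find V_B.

V_B ≈ 1.69 V

Looking into the second stage from A: R3 + R4 = 97.40 kΩ appears in parallel with R2.
R2 ‖ (R3+R4) = 10.29 kΩ.
V_A = 8.18 × 10.29/(9.61 + 10.29) = 4.229 V.
Then the unloaded second divider: V_B = V_A × R4/(R3+R4) = 4.229 × 0.4004 = 1.693 V.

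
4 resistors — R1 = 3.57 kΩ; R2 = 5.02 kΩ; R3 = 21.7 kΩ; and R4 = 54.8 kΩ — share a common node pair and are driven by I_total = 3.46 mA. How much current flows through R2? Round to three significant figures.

I ≈ 1.27 mA

Conductances: ΣG = 1/3.57 + 1/5.02 + 1/21.7 + 1/54.8 = 0.5436 (1/kΩ).
Current divider: I(R2) = I_total · G_k/ΣG = 3.46 × (0.1992/0.5436) = 3.46 × 0.3664 = 1.268 mA.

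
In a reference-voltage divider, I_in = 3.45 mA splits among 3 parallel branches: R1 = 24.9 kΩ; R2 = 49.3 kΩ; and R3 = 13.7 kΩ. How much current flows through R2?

ΣG = 1/24.9 + 1/49.3 + 1/13.7 = 0.1334.
Current divider: I(R2) = I_in · G_k/ΣG = 3.45 × (0.02028/0.1334) = 3.45 × 0.1520 = 0.5244 mA.

I ≈ 0.524 mA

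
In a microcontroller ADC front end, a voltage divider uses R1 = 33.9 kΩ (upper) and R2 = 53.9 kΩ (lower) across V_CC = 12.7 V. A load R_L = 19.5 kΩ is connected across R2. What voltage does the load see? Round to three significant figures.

R2 ‖ R_L = (53.9 × 19.5)/(53.9 + 19.5) = 14.32 kΩ.
Voltage divider with the loaded lower leg: V_out = 12.7 × 14.32/(33.9 + 14.32) = 12.7 × 0.2970 = 3.771 V.
(Unloaded it would be 7.80 V; the load pulls it down.)

V_out ≈ 3.77 V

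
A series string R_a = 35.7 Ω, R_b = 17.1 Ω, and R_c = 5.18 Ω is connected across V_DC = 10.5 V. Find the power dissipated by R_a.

P ≈ 1.17 W

Series current I = V_DC/ΣR = 10.5/57.98 = 0.1811 A.
V(R_a) = I·R = 6.465 V; P = V·I = 6.465 × 0.1811 = 1.171 W.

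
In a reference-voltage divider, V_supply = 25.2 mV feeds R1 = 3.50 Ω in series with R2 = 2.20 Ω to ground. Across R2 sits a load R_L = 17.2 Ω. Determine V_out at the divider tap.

V_out ≈ 9.02 mV

The load sits in parallel with R2, giving an effective lower resistance R2' = R2·R_L/(R2+R_L) = 1.951 Ω.
Then V_out = V_supply · R2'/(R1 + R2') = 25.2 × 1.951/5.451 = 9.018 mV.
(Unloaded it would be 9.73 mV; the load pulls it down.)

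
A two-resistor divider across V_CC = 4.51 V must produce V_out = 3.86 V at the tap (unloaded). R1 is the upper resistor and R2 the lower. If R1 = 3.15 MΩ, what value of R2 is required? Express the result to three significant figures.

The divider ratio is R2/(R1+R2) = 3.86/4.51 = 0.8559.
Rearranging, R2 = R1·k/(1−k) = 3.15 × 5.938 = 18.71 MΩ.

R2 ≈ 18.7 MΩ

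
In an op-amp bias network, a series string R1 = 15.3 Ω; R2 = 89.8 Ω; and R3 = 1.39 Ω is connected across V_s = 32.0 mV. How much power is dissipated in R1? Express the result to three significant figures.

The common current is I = 32.0/106.5 = 0.3005 mA.
P(R1) = I²·R1 = (0.3005)² × 15.3 = 1.382 µW.

P ≈ 1.38 µW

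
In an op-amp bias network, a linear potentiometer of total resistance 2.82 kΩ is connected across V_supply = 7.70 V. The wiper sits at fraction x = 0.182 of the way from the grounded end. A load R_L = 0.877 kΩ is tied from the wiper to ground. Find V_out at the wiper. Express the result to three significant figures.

V_out ≈ 0.948 V

Lower segment x·R_p = 0.5132 kΩ; upper segment (1−x)·R_p = 2.307 kΩ.
(x·R_p) ‖ R_L = 0.3238 kΩ.
Then V_out = V_supply · 0.3238/(2.307 + 0.3238) = 0.9477 V.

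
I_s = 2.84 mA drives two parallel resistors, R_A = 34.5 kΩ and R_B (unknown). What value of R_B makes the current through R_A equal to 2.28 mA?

R_B ≈ 140 kΩ

In a two-way split, I_A/I_s = R_B/(R_A + R_B).
With f = 0.8028, R_B = R_A · f/(1−f) = 34.5 × 4.071 = 140.5 kΩ.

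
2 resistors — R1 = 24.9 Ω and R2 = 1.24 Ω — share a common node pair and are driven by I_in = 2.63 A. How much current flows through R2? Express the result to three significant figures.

For two parallel branches, I_k = I_in · (other R)/(sum of R).
I(R2) = 2.63 × 24.9/(24.9 + 1.24) = 2.63 × 0.9526 = 2.505 A.

I ≈ 2.51 A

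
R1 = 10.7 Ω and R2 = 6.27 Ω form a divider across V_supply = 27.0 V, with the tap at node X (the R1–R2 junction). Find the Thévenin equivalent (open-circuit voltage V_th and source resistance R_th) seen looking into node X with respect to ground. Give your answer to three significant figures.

V_th ≈ 9.98 V, R_th ≈ 3.95 Ω

With X open, the divider is unloaded: V_th = 27.0 × 6.27/16.97 = 9.976 V.
Looking into X with the source shorted: R_th = R1·R2/(R1+R2) = 10.70 × 6.27/16.97 = 3.953 Ω.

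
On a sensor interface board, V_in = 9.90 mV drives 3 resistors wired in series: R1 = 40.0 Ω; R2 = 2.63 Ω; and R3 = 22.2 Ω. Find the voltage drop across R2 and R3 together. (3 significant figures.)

Series total: ΣR = 40.0 + 2.63 + 22.2 = 64.83 Ω.
R_{R2..R3} = 2.63 + 22.2 = 24.83 Ω.
Voltage divider: V = V_in · (24.83 / 64.83) = 9.90 × 0.3830 = 3.792 mV.

V ≈ 3.79 mV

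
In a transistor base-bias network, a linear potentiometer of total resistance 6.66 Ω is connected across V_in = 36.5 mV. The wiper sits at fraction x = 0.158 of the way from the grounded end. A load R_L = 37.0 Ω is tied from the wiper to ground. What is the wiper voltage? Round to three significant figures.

V_out ≈ 5.63 mV

Split the track: R_lower = x·R_p = 1.052 Ω, R_upper = (1−x)·R_p = 5.608 Ω.
Lower segment in parallel with the load: 1.052 ‖ 37.0 = 1.023 Ω.
V_out = 36.5 × 1.023/(5.608 + 1.023) = 5.632 mV.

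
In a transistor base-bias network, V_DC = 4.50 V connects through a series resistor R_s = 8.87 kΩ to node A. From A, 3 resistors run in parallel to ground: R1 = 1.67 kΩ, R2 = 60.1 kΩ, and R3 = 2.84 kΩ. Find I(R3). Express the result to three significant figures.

I ≈ 0.165 mA

Equivalent of the parallel group: R_p = 1.034 kΩ.
V_A by voltage divider: V_A = 4.50 × 1.034/(8.87 + 1.034) = 0.4696 V.
Branch current I = V_A/R3 = 0.4696/2.84 = 0.1654 mA.
(Check via current divider: I_total = 0.4544 mA; share G_k/ΣG = 0.3639 → same result.)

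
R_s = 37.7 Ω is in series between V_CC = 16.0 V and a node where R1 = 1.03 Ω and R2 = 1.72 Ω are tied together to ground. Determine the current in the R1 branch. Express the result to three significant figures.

Equivalent of the parallel group: R_p = 0.6442 Ω.
V_A by voltage divider: V_A = 16.0 × 0.6442/(37.7 + 0.6442) = 0.2688 V.
I(R1) = V_A / R1 = 0.2688/1.03 = 0.2610 A.

I ≈ 0.261 A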